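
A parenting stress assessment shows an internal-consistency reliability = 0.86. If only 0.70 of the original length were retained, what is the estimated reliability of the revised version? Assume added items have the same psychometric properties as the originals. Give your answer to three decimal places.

Spearman-Brown: r_new = n·r / (1 + (n − 1)·r)
r_new = (0.7 × 0.86) / (1 + (0.7 − 1) × 0.86)
r_new = 0.6020 / 0.7420 ≈ 0.8113

0.811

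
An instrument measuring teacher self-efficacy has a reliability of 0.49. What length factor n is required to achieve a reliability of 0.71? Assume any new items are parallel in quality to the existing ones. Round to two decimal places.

Invert Spearman-Brown to solve for n:
n = r_target (1 − r_old) / [ r_old (1 − r_target) ]
n = 0.71(1 − 0.49) / [0.49(1 − 0.71)]
n = 0.3621 / 0.1421 ≈ 2.5482

2.55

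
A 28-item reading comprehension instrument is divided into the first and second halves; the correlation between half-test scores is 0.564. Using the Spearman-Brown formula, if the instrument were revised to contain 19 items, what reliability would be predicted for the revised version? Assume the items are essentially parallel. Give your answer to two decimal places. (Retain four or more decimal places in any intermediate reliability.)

First correct the split-half correlation to full-test reliability: r_full = 2 × 0.564 / (1 + 0.564) ≈ 0.7212
Length factor from 28 to 19 items: n = 19/28 = 0.6786
r_new = n·r_full / (1 + (n − 1)·r_full) = 0.4894 / 0.7682 ≈ 0.6371

0.64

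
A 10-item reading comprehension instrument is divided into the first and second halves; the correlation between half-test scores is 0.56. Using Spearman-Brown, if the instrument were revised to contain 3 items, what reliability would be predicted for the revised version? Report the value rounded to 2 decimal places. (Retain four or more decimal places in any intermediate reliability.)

Spearman-Brown correction (n = 2): r_full = 2·0.56/(1 + 0.56) = 0.7179
Then adjust to 3 items: n = 3/10 = 0.3000
r_new = n·r_full / (1 + (n − 1)·r_full) = 0.2154 / 0.4975 ≈ 0.4330

0.43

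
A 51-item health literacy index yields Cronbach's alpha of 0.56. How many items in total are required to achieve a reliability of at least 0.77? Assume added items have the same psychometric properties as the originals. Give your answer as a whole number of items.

135

n = 0.77(1 − 0.56) / [0.56(1 − 0.77)]
n = 0.3388 / 0.1288 ≈ 2.6304
Items needed = n × 51 = 2.6304 × 51 ≈ 134.15 → round up to 135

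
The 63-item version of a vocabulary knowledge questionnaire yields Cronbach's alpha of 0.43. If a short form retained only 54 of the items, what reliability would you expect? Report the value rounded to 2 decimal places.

Length ratio n = 54/63 = 0.8571
r_new = (0.8571 × 0.43) / (1 + (0.8571 − 1) × 0.43)
r_new = 0.3686 / 0.9386 ≈ 0.3927

0.39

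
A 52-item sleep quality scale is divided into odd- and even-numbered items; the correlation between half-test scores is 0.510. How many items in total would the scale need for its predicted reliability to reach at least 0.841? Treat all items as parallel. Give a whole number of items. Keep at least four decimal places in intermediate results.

133

r_full = 2(0.510)/(1 + 0.510) = 0.6755
n = r_tgt(1 − r_full) / [r_full(1 − r_tgt)] = 0.841 × 0.3245 / (0.6755 × 0.159) ≈ 2.5409
Required items = 2.5409 × 52 = 132.13, so 133 items.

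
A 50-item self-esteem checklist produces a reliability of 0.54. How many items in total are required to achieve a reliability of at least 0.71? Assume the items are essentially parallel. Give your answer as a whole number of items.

105

Spearman-Brown solved for the length factor n:
n = r_target (1 − r_old) / [ r_old (1 − r_target) ]
n = 0.71 × (1 − 0.54) / [ 0.54 × (1 − 0.71) ]
n = 0.3266 / 0.1566 ≈ 2.0856
2.0856 × 50 = 104.28 → 105 items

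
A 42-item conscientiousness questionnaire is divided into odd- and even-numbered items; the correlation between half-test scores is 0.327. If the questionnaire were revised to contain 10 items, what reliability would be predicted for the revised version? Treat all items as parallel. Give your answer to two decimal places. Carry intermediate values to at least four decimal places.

Full-test reliability from the split-half r: r_full = 2(0.327)/(1 + 0.327) = 0.4928
Length factor from 42 to 10 items: n = 10/42 = 0.2381
r_new = n·r_full / (1 + (n − 1)·r_full) = 0.1173 / 0.6245 ≈ 0.1878

0.19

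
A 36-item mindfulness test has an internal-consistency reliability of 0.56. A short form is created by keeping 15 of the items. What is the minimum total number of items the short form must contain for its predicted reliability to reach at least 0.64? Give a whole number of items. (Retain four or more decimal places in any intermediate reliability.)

Short-form reliability: n = 15/36 = 0.4167; r_15 = n·r/(1+(n−1)r) ≈ 0.3466
Then solve for n' with r_old = 0.3466, r_target = 0.64: n' = 0.64(1 − 0.3466)/[0.3466(1 − 0.64)] = 3.3514
Total items = 3.3514 × 15 = 50.27, rounded up to 51.

51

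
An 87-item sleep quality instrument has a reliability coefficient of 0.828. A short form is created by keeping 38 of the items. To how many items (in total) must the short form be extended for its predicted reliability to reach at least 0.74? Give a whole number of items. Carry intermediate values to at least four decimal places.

Short-form reliability: n = 38/87 = 0.4368; r_38 = n·r/(1+(n−1)r) ≈ 0.6777
Then solve for n' with r_old = 0.6777, r_target = 0.74: n' = 0.74(1 − 0.6777)/[0.6777(1 − 0.74)] = 1.3536
Items = 1.3536 × 38 ≈ 51.44 → 52

52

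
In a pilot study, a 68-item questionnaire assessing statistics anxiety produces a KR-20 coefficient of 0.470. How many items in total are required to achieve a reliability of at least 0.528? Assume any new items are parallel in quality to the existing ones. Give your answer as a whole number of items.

Rearranging the Spearman-Brown formula for n,
n = r_target (1 − r_old) / [ r_old (1 − r_target) ]
n = [0.528 × 0.530] / [0.470 × 0.472]
n = 0.279840 / 0.221840 ≈ 1.2614
So the test needs 1.2614 × 68 ≈ 85.78 items; rounding up, 86.

86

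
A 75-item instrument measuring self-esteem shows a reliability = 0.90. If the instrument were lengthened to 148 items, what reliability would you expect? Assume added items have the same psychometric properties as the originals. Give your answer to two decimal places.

0.95

The new length is 148/75 = 1.9733 times the old.
Apply the Spearman-Brown prophecy formula, r' = nr / [1 + (n − 1)r]:
r_new = (1.9733 × 0.90) / (1 + (1.9733 − 1) × 0.90)
     = 1.7760 / 1.8760 = 0.9467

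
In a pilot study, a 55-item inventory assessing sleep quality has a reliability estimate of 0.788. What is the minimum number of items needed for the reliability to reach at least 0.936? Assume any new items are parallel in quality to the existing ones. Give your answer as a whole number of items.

217

Invert Spearman-Brown to solve for n:
n = r_target (1 − r_old) / [ r_old (1 − r_target) ]
n = [0.936 × 0.212] / [0.788 × 0.064]
n = 0.198432 / 0.050432 ≈ 3.9346
Items needed = n × 55 = 3.9346 × 55 ≈ 216.40 → round up to 217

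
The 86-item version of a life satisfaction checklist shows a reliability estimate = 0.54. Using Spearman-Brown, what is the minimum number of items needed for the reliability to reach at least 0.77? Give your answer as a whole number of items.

Spearman-Brown solved for the length factor n:
n = r*(1 − r) / [ r (1 − r*) ]
n = 0.77(1 − 0.54) / [0.54(1 − 0.77)]
  = 0.3542 / 0.1242 = 2.8519
So the test needs 2.8519 × 86 ≈ 245.26 items; rounding up, 246.

246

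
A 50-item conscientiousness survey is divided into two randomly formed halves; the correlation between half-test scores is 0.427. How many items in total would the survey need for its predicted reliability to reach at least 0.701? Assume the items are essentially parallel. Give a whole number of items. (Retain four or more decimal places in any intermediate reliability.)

Corrected full-test reliability: r_full = 2 × 0.427 / (1 + 0.427) ≈ 0.5985
n = r_tgt(1 − r_full) / [r_full(1 − r_tgt)] = 0.701 × 0.4015 / (0.5985 × 0.299) ≈ 1.5728
Items = 1.5728 × 50 ≈ 78.64 → 79

79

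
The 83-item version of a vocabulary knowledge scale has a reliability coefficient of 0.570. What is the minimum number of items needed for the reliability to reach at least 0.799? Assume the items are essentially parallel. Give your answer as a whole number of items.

n = 0.799(1 − 0.570) / [0.570(1 − 0.799)]
n = 0.343570 / 0.114570 ≈ 2.9988
So the test needs 2.9988 × 83 ≈ 248.90 items; rounding up, 249.

249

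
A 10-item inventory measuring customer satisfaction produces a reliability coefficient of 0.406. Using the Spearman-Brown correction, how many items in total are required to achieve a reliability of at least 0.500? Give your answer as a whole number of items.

15

n = [0.500 × 0.594] / [0.406 × 0.500]
  = 0.297000 / 0.203000 = 1.4631
So the test needs 1.4631 × 10 ≈ 14.63 items; rounding up, 15.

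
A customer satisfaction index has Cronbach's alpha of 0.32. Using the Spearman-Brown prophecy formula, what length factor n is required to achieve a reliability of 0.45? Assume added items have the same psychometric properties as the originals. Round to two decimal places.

n = 0.45(1 − 0.32) / [0.32(1 − 0.45)]
  = 0.3060 / 0.1760 = 1.7386

1.74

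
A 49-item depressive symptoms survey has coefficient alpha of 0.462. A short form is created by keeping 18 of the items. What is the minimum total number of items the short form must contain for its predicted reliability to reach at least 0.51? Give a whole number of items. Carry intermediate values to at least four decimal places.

60

First, r for the 18-item form: n = 18/49 = 0.3673, so r_18 = 0.3673·0.462/(1 + (0.3673 − 1)·0.462) = 0.2398
Length factor from the short form to reach 0.51: n' = 0.51(1 − 0.2398) / [0.2398(1 − 0.51)] ≈ 3.2995
Items = 3.2995 × 18 ≈ 59.39 → 60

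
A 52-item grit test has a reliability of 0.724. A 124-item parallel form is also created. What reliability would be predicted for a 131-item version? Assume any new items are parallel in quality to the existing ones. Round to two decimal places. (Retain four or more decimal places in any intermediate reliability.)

Only the ratio of lengths matters: n = 131/52 = 2.5192
r_{131} = n·r / (1 + (n − 1)·r) = 1.8239 / 2.0999 ≈ 0.8686

0.87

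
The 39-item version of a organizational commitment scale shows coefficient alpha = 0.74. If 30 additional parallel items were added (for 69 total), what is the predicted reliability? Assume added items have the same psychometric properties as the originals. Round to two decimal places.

Length ratio n = 69/39 = 1.7692
Spearman-Brown: r_new = n·r / (1 + (n − 1)·r)
r_new = 1.7692·0.74 / [1 + (1.7692 − 1)·0.74]
r_new = 1.3092 / 1.5692 ≈ 0.8343

0.83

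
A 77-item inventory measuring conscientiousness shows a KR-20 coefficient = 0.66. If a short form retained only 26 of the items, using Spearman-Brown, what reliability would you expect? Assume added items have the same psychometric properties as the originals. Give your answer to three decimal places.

0.396

n = 26/77 = 0.3377
r_new = 0.3377·0.66 / [1 + (0.3377 − 1)·0.66]
     = 0.2229 / 0.5629 = 0.3960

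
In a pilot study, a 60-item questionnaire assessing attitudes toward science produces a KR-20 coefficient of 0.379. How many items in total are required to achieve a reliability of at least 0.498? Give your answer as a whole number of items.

98

Invert Spearman-Brown to solve for n:
n = r*(1 − r) / [ r (1 − r*) ]
n = [0.498 × 0.621] / [0.379 × 0.502]
n = 0.309258 / 0.190258 ≈ 1.6255
1.6255 × 60 = 97.53 → 98 items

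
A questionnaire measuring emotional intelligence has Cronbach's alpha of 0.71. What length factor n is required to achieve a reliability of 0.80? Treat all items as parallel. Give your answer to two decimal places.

n = 0.80 × (1 − 0.71) / [ 0.71 × (1 − 0.80) ]
  = 0.2320 / 0.1420 = 1.6338

1.63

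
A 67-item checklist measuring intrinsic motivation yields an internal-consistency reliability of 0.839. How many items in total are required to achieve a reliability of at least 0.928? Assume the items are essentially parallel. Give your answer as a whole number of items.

166

n = 0.928(1 − 0.839) / [0.839(1 − 0.928)]
n = 0.149408 / 0.060408 ≈ 2.4733
So the test needs 2.4733 × 67 ≈ 165.71 items; rounding up, 166.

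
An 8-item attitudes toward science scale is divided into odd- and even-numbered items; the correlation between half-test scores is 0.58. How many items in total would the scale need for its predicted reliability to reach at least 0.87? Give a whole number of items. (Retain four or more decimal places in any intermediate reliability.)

r_full = 2(0.58)/(1 + 0.58) = 0.7342
n = r_tgt(1 − r_full) / [r_full(1 − r_tgt)] = 0.87 × 0.2658 / (0.7342 × 0.13) ≈ 2.4228
Items = 2.4228 × 8 ≈ 19.38 → 20

20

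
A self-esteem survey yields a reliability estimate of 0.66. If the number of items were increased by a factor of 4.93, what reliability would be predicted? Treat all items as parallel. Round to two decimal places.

r_new = 4.93·0.66 / [1 + (4.93 − 1)·0.66]
     = 3.2538 / 3.5938 = 0.9054

0.91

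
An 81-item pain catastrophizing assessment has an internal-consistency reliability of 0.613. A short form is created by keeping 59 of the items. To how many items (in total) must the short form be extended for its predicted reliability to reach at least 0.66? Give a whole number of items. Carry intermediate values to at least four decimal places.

Short-form reliability: n = 59/81 = 0.7284; r_59 = n·r/(1+(n−1)r) ≈ 0.5357
Length factor from the short form to reach 0.66: n' = 0.66(1 − 0.5357) / [0.5357(1 − 0.66)] ≈ 1.6824
Items = 1.6824 × 59 ≈ 99.26 → 100

100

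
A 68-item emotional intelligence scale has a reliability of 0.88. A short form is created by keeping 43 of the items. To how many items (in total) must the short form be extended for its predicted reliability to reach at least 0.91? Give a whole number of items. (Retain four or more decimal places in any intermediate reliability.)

94

First, r for the 43-item form: n = 43/68 = 0.6324, so r_43 = 0.6324·0.88/(1 + (0.6324 − 1)·0.88) = 0.8226
Then solve for n' with r_old = 0.8226, r_target = 0.91: n' = 0.91(1 − 0.8226)/[0.8226(1 − 0.91)] = 2.1805
Total items = 2.1805 × 43 = 93.76, rounded up to 94.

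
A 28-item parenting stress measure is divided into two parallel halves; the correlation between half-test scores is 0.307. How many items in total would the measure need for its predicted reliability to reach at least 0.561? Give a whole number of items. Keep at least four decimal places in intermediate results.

Corrected full-test reliability: r_full = 2 × 0.307 / (1 + 0.307) ≈ 0.4698
n = r_tgt(1 − r_full) / [r_full(1 − r_tgt)] = 0.561 × 0.5302 / (0.4698 × 0.439) ≈ 1.4422
Items = 1.4422 × 28 ≈ 40.38 → 41

41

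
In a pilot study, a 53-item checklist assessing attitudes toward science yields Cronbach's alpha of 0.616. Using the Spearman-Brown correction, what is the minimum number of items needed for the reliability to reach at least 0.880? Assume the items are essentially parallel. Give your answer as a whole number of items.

n = 0.880(1 − 0.616) / [0.616(1 − 0.880)]
n = 0.337920 / 0.073920 ≈ 4.5714
So the test needs 4.5714 × 53 ≈ 242.28 items; rounding up, 243.

243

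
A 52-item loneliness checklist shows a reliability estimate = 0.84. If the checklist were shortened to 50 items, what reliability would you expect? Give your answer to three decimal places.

Length ratio n = 50/52 = 0.9615
r_new = 0.9615·0.84 / [1 + (0.9615 − 1)·0.84]
     = 0.8077 / 0.9677 = 0.8347

0.835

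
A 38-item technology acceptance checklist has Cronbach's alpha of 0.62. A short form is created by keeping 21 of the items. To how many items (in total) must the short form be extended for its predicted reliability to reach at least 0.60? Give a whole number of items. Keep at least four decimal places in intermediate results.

35

Short-form reliability: n = 21/38 = 0.5526; r_21 = n·r/(1+(n−1)r) ≈ 0.4741
Then solve for n' with r_old = 0.4741, r_target = 0.60: n' = 0.60(1 − 0.4741)/[0.4741(1 − 0.60)] = 1.6639
Total items = 1.6639 × 21 = 34.94, rounded up to 35.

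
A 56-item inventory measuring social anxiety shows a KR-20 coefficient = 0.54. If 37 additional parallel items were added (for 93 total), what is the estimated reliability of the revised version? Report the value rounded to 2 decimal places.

0.66

n = 93/56 = 1.6607
r_new = (1.6607 × 0.54) / (1 + (1.6607 − 1) × 0.54)
     = 0.8968 / 1.3568 = 0.6610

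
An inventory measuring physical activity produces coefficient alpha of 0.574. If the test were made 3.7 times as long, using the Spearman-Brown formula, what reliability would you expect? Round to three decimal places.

0.833

r_new = (3.7 × 0.574) / (1 + (3.7 − 1) × 0.574)
r_new = 2.1238 / 2.5498 ≈ 0.8329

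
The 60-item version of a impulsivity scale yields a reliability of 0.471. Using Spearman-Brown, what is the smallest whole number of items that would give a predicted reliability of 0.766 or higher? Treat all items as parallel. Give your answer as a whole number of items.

221

n = [0.766 × 0.529] / [0.471 × 0.234]
n = 0.405214 / 0.110214 ≈ 3.6766
So the test needs 3.6766 × 60 ≈ 220.60 items; rounding up, 221.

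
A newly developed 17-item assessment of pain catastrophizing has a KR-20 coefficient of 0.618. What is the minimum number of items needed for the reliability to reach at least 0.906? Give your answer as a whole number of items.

102

Spearman-Brown solved for the length factor n:
n = r_target (1 − r_old) / [ r_old (1 − r_target) ]
n = [0.906 × 0.382] / [0.618 × 0.094]
  = 0.346092 / 0.058092 = 5.9577
Items needed = n × 17 = 5.9577 × 17 ≈ 101.28 → round up to 102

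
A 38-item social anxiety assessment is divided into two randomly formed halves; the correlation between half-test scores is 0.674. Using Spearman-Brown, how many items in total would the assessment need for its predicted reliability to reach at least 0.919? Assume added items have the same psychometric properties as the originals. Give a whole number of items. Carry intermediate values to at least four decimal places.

105

Corrected full-test reliability: r_full = 2 × 0.674 / (1 + 0.674) ≈ 0.8053
n = r_tgt(1 − r_full) / [r_full(1 − r_tgt)] = 0.919 × 0.1947 / (0.8053 × 0.081) ≈ 2.7431
Required items = 2.7431 × 38 = 104.24, so 105 items.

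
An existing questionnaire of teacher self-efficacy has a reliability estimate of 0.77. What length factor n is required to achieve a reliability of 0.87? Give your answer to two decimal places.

2.00

Invert Spearman-Brown to solve for n:
n = r*(1 − r) / [ r (1 − r*) ]
n = 0.87 × (1 − 0.77) / [ 0.77 × (1 − 0.87) ]
  = 0.2001 / 0.1001 = 1.9990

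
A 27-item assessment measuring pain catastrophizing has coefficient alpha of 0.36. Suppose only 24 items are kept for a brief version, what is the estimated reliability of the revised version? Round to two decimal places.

0.33

The new length is 24/27 = 0.8889 times the old.
r_new = (0.8889 × 0.36) / (1 + (0.8889 − 1) × 0.36)
     = 0.3200 / 0.9600 = 0.3333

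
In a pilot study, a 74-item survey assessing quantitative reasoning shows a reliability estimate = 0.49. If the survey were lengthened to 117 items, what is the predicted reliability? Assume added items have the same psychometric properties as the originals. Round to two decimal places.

0.60

n = 117/74 = 1.5811
Apply the Spearman-Brown prophecy formula, r' = nr / [1 + (n − 1)r]:
r_new = 1.5811·0.49 / [1 + (1.5811 − 1)·0.49]
     = 0.7747 / 1.2847 = 0.6030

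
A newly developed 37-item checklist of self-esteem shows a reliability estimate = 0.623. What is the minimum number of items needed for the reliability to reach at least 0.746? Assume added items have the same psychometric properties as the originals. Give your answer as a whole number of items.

66

Rearranging the Spearman-Brown formula for n,
n = r*(1 − r) / [ r (1 − r*) ]
n = 0.746 × (1 − 0.623) / [ 0.623 × (1 − 0.746) ]
  = 0.281242 / 0.158242 = 1.7773
Items needed = n × 37 = 1.7773 × 37 ≈ 65.76 → round up to 66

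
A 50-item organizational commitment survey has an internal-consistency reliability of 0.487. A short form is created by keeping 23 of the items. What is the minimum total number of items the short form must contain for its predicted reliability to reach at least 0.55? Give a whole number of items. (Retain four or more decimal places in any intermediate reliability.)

65

First, r for the 23-item form: n = 23/50 = 0.4600, so r_23 = 0.4600·0.487/(1 + (0.4600 − 1)·0.487) = 0.3040
Length factor from the short form to reach 0.55: n' = 0.55(1 − 0.3040) / [0.3040(1 − 0.55)] ≈ 2.7982
Items = 2.7982 × 23 ≈ 64.36 → 65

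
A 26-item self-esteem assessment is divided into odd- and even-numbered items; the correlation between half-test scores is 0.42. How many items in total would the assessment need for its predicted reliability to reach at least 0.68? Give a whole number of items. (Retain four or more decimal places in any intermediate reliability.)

39

Corrected full-test reliability: r_full = 2 × 0.42 / (1 + 0.42) ≈ 0.5915
n = r_tgt(1 − r_full) / [r_full(1 − r_tgt)] = 0.68 × 0.4085 / (0.5915 × 0.32) ≈ 1.4676
Required items = 1.4676 × 26 = 38.16, so 39 items.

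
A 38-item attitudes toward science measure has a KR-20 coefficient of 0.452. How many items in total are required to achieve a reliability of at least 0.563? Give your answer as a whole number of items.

Rearranging the Spearman-Brown formula for n,
n = r*(1 − r) / [ r (1 − r*) ]
n = [0.563 × 0.548] / [0.452 × 0.437]
  = 0.308524 / 0.197524 = 1.5620
Items needed = n × 38 = 1.5620 × 38 ≈ 59.36 → round up to 60

60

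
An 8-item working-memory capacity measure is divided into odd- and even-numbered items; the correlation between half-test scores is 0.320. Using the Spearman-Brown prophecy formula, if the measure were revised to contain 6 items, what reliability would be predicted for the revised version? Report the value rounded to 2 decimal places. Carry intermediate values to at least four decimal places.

0.41

Full-test reliability from the split-half r: r_full = 2(0.320)/(1 + 0.320) = 0.4848
Length factor from 8 to 6 items: n = 6/8 = 0.7500
r_new = n·r_full / (1 + (n − 1)·r_full) = 0.3636 / 0.8788 ≈ 0.4137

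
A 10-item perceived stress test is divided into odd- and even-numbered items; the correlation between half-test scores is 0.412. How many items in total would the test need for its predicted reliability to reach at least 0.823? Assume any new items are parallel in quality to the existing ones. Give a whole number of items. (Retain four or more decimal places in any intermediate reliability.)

34

r_full = 2(0.412)/(1 + 0.412) = 0.5836
Solve Spearman-Brown for n: n = 0.823(1 − 0.5836) / [0.5836(1 − 0.823)] = 3.3176
Items = 3.3176 × 10 ≈ 33.18 → 34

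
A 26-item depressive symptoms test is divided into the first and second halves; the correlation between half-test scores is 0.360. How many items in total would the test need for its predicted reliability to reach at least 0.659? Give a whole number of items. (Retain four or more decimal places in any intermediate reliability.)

Corrected full-test reliability: r_full = 2 × 0.360 / (1 + 0.360) ≈ 0.5294
n = r_tgt(1 − r_full) / [r_full(1 − r_tgt)] = 0.659 × 0.4706 / (0.5294 × 0.341) ≈ 1.7179
Items = 1.7179 × 26 ≈ 44.67 → 45

45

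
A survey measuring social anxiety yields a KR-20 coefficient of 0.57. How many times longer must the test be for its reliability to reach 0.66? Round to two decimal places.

Spearman-Brown solved for the length factor n:
n = r_target (1 − r_old) / [ r_old (1 − r_target) ]
n = [0.66 × 0.43] / [0.57 × 0.34]
  = 0.2838 / 0.1938 = 1.4644

1.46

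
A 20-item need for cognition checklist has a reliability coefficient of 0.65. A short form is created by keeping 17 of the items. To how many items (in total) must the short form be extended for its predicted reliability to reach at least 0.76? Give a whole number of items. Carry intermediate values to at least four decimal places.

First, r for the 17-item form: n = 17/20 = 0.8500, so r_17 = 0.8500·0.65/(1 + (0.8500 − 1)·0.65) = 0.6122
Length factor from the short form to reach 0.76: n' = 0.76(1 − 0.6122) / [0.6122(1 − 0.76)] ≈ 2.0059
Total items = 2.0059 × 17 = 34.10, rounded up to 35.

35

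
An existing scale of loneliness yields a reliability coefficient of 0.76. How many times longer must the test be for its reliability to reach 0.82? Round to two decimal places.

1.44

Rearranging the Spearman-Brown formula for n,
n = r*(1 − r) / [ r (1 − r*) ]
n = [0.82 × 0.24] / [0.76 × 0.18]
  = 0.1968 / 0.1368 = 1.4386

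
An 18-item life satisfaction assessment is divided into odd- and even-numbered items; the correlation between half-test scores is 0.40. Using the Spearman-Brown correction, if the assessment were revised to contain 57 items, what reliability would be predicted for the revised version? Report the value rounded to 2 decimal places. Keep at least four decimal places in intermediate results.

Spearman-Brown correction (n = 2): r_full = 2·0.40/(1 + 0.40) = 0.5714
Length factor from 18 to 57 items: n = 57/18 = 3.1667
r_new = n·r_full / (1 + (n − 1)·r_full) = 1.8095 / 2.2381 ≈ 0.8085

0.81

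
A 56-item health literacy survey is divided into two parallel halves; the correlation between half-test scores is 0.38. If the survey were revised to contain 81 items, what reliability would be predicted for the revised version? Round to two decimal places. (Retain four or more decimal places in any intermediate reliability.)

Spearman-Brown correction (n = 2): r_full = 2·0.38/(1 + 0.38) = 0.5507
Length factor from 56 to 81 items: n = 81/56 = 1.4464
r_new = n·r_full / (1 + (n − 1)·r_full) = 0.7965 / 1.2458 ≈ 0.6393

0.64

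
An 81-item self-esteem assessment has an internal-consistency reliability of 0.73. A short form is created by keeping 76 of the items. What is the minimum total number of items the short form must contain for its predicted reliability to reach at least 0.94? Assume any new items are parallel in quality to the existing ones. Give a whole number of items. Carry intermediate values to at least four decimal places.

Short-form reliability: n = 76/81 = 0.9383; r_76 = n·r/(1+(n−1)r) ≈ 0.7173
Then solve for n' with r_old = 0.7173, r_target = 0.94: n' = 0.94(1 − 0.7173)/[0.7173(1 − 0.94)] = 6.1745
Total items = 6.1745 × 76 = 469.26, rounded up to 470.

470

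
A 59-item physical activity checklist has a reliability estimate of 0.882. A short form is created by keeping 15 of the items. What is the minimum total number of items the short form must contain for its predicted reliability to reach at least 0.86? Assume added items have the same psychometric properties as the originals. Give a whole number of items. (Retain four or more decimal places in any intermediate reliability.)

First, r for the 15-item form: n = 15/59 = 0.2542, so r_15 = 0.2542·0.882/(1 + (0.2542 − 1)·0.882) = 0.6552
Then solve for n' with r_old = 0.6552, r_target = 0.86: n' = 0.86(1 − 0.6552)/[0.6552(1 − 0.86)] = 3.2327
Total items = 3.2327 × 15 = 48.49, rounded up to 49.

49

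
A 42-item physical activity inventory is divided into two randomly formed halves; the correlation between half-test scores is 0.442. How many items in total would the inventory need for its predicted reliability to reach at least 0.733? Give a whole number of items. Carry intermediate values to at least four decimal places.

73

Corrected full-test reliability: r_full = 2 × 0.442 / (1 + 0.442) ≈ 0.6130
n = r_tgt(1 − r_full) / [r_full(1 − r_tgt)] = 0.733 × 0.3870 / (0.6130 × 0.267) ≈ 1.7332
Items = 1.7332 × 42 ≈ 72.79 → 73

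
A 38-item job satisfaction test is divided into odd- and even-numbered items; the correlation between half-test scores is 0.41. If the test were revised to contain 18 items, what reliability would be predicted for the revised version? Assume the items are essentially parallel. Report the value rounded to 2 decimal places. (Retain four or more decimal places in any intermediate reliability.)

0.40

Spearman-Brown correction (n = 2): r_full = 2·0.41/(1 + 0.41) = 0.5816
Length factor from 38 to 18 items: n = 18/38 = 0.4737
r_new = n·r_full / (1 + (n − 1)·r_full) = 0.2755 / 0.6939 ≈ 0.3970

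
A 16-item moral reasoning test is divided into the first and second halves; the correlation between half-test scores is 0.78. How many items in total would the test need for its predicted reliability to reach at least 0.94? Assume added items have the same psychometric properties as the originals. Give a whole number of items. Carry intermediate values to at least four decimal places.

Corrected full-test reliability: r_full = 2 × 0.78 / (1 + 0.78) ≈ 0.8764
Solve Spearman-Brown for n: n = 0.94(1 − 0.8764) / [0.8764(1 − 0.94)] = 2.2095
Required items = 2.2095 × 16 = 35.35, so 36 items.

36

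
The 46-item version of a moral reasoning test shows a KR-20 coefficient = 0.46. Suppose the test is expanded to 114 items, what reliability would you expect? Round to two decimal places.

0.68

Length ratio n = 114/46 = 2.4783
By Spearman-Brown, r_new = n r / (1 + (n − 1) r).
r_new = (2.4783 × 0.46) / (1 + (2.4783 − 1) × 0.46)
     = 1.1400 / 1.6800 = 0.6786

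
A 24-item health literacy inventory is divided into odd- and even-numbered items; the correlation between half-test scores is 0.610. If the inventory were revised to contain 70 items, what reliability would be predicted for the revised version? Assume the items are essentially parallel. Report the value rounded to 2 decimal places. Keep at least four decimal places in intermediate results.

Spearman-Brown correction (n = 2): r_full = 2·0.610/(1 + 0.610) = 0.7578
Then adjust to 70 items: n = 70/24 = 2.9167
r_new = n·r_full / (1 + (n − 1)·r_full) = 2.2103 / 2.4525 ≈ 0.9012

0.90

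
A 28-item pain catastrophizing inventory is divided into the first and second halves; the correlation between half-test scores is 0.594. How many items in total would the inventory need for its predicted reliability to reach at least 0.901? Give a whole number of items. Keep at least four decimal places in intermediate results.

r_full = 2(0.594)/(1 + 0.594) = 0.7453
Solve Spearman-Brown for n: n = 0.901(1 − 0.7453) / [0.7453(1 − 0.901)] = 3.1102
Items = 3.1102 × 28 ≈ 87.09 → 88

88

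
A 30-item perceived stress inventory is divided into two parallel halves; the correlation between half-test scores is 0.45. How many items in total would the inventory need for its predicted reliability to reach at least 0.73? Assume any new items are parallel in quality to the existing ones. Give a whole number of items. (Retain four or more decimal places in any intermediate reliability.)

50

Corrected full-test reliability: r_full = 2 × 0.45 / (1 + 0.45) ≈ 0.6207
n = r_tgt(1 − r_full) / [r_full(1 − r_tgt)] = 0.73 × 0.3793 / (0.6207 × 0.27) ≈ 1.6522
Items = 1.6522 × 30 ≈ 49.57 → 50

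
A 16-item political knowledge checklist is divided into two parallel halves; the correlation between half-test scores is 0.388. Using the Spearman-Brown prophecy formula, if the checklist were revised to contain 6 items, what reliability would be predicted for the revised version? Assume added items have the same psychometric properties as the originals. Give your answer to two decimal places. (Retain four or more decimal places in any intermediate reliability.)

Full-test reliability from the split-half r: r_full = 2(0.388)/(1 + 0.388) = 0.5591
Length factor from 16 to 6 items: n = 6/16 = 0.3750
r_new = n·r_full / (1 + (n − 1)·r_full) = 0.2097 / 0.6506 ≈ 0.3223

0.32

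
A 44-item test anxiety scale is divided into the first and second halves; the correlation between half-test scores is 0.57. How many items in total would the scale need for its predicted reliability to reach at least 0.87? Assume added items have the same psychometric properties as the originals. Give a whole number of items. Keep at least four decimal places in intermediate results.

112

Corrected full-test reliability: r_full = 2 × 0.57 / (1 + 0.57) ≈ 0.7261
Solve Spearman-Brown for n: n = 0.87(1 − 0.7261) / [0.7261(1 − 0.87)] = 2.5245
Required items = 2.5245 × 44 = 111.08, so 112 items.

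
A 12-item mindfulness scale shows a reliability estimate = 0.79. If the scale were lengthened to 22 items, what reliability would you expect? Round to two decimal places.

n = 22/12 = 1.8333
By Spearman-Brown, r_new = n r / (1 + (n − 1) r).
r_new = 1.8333·0.79 / [1 + (1.8333 − 1)·0.79]
     = 1.4483 / 1.6583 = 0.8734

0.87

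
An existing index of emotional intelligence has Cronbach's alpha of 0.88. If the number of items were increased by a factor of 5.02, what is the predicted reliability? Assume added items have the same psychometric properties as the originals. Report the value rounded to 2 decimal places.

Apply the Spearman-Brown prophecy formula, r' = nr / [1 + (n − 1)r]:
r_new = (5.02 × 0.88) / (1 + (5.02 − 1) × 0.88)
     = 4.4176 / 4.5376 = 0.9736

0.97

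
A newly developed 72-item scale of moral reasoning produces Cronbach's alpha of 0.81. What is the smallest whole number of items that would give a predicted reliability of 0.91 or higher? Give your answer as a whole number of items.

171

n = 0.91 × (1 − 0.81) / [ 0.81 × (1 − 0.91) ]
n = 0.1729 / 0.0729 ≈ 2.3717
Items needed = n × 72 = 2.3717 × 72 ≈ 170.76 → round up to 171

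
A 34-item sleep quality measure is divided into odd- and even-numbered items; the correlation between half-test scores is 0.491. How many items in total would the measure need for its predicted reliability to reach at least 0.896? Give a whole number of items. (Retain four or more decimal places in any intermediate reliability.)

Corrected full-test reliability: r_full = 2 × 0.491 / (1 + 0.491) ≈ 0.6586
n = r_tgt(1 − r_full) / [r_full(1 − r_tgt)] = 0.896 × 0.3414 / (0.6586 × 0.104) ≈ 4.4660
Required items = 4.4660 × 34 = 151.84, so 152 items.

152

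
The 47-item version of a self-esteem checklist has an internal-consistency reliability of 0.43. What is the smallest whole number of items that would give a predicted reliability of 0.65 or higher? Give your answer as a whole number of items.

116

Invert Spearman-Brown to solve for n:
n = r_target (1 − r_old) / [ r_old (1 − r_target) ]
n = 0.65(1 − 0.43) / [0.43(1 − 0.65)]
  = 0.3705 / 0.1505 = 2.4618
So the test needs 2.4618 × 47 ≈ 115.70 items; rounding up, 116.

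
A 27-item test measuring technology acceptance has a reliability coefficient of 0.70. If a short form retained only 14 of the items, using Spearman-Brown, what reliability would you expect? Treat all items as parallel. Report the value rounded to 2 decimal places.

0.55

The new length is 14/27 = 0.5185 times the old.
By Spearman-Brown, r_new = n r / (1 + (n − 1) r).
r_new = (0.5185 × 0.70) / (1 + (0.5185 − 1) × 0.70)
     = 0.3629 / 0.6629 = 0.5474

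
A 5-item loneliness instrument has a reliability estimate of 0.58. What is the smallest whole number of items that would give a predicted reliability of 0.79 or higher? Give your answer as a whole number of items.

14

n = 0.79(1 − 0.58) / [0.58(1 − 0.79)]
n = 0.3318 / 0.1218 ≈ 2.7241
2.7241 × 5 = 13.62 → 14 items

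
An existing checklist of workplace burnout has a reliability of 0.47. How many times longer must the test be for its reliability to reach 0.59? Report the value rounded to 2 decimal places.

1.62

n = 0.59 × (1 − 0.47) / [ 0.47 × (1 − 0.59) ]
  = 0.3127 / 0.1927 = 1.6227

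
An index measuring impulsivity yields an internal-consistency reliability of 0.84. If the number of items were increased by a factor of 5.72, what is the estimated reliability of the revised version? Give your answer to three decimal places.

r_new = 5.72·0.84 / [1 + (5.72 − 1)·0.84]
     = 4.8048 / 4.9648 = 0.9678

0.968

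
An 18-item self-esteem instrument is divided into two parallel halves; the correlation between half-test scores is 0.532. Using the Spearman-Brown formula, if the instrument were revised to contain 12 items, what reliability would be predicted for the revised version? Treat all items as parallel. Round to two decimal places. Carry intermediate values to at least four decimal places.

Spearman-Brown correction (n = 2): r_full = 2·0.532/(1 + 0.532) = 0.6945
Then adjust to 12 items: n = 12/18 = 0.6667
r_new = n·r_full / (1 + (n − 1)·r_full) = 0.4630 / 0.7685 ≈ 0.6025

0.60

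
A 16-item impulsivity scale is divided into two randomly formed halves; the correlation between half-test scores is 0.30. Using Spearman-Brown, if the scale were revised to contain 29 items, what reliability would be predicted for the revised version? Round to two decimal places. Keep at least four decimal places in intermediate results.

First correct the split-half correlation to full-test reliability: r_full = 2 × 0.30 / (1 + 0.30) ≈ 0.4615
Length factor from 16 to 29 items: n = 29/16 = 1.8125
r_new = n·r_full / (1 + (n − 1)·r_full) = 0.8365 / 1.3750 ≈ 0.6084

0.61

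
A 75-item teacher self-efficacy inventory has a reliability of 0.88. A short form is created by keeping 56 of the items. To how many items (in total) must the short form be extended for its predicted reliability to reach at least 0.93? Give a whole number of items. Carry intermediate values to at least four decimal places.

First, r for the 56-item form: n = 56/75 = 0.7467, so r_56 = 0.7467·0.88/(1 + (0.7467 − 1)·0.88) = 0.8456
Length factor from the short form to reach 0.93: n' = 0.93(1 − 0.8456) / [0.8456(1 − 0.93)] ≈ 2.4259
Total items = 2.4259 × 56 = 135.85, rounded up to 136.

136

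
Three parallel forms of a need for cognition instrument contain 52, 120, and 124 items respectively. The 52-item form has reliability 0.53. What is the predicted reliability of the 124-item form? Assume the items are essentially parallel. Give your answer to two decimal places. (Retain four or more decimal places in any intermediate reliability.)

0.73

The 120-item form is not needed; work directly from the 52-item form with n = 124/52 = 2.3846.
r_{124} = n·r / (1 + (n − 1)·r) = 1.2638 / 1.7338 ≈ 0.7289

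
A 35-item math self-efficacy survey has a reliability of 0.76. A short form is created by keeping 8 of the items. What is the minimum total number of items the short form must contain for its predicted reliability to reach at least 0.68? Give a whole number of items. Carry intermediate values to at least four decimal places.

Short-form reliability: n = 8/35 = 0.2286; r_8 = n·r/(1+(n−1)r) ≈ 0.4199
Then solve for n' with r_old = 0.4199, r_target = 0.68: n' = 0.68(1 − 0.4199)/[0.4199(1 − 0.68)] = 2.9357
Items = 2.9357 × 8 ≈ 23.49 → 24

24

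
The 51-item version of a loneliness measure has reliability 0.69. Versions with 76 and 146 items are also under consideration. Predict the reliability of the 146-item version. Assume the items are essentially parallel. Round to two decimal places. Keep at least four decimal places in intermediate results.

Only the ratio of lengths matters: n = 146/51 = 2.8627
r_{146} = n·r / (1 + (n − 1)·r) = 1.9753 / 2.2853 ≈ 0.8644

0.86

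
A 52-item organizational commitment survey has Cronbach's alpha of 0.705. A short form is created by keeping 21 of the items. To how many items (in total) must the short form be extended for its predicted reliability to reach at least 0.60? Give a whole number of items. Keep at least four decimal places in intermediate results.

First, r for the 21-item form: n = 21/52 = 0.4038, so r_21 = 0.4038·0.705/(1 + (0.4038 − 1)·0.705) = 0.4911
Then solve for n' with r_old = 0.4911, r_target = 0.60: n' = 0.60(1 − 0.4911)/[0.4911(1 − 0.60)] = 1.5544
Total items = 1.5544 × 21 = 32.64, rounded up to 33.

33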